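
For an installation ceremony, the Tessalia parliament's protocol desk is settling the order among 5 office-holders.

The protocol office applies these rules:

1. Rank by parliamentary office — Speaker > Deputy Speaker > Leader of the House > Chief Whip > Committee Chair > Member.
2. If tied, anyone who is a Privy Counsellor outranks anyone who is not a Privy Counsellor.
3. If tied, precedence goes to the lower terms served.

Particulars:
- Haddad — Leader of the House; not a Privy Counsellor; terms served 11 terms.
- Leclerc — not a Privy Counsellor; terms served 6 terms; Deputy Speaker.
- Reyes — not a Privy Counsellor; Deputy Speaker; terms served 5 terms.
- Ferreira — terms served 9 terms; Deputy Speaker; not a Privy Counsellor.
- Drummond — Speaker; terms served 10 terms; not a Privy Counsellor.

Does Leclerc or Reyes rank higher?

Reyes

By parliamentary office: Drummond (Speaker); then Reyes, Leclerc and Ferreira (Deputy Speaker); then Haddad (Leader of the House).
Reyes, Leclerc and Ferreira are each not a Privy Counsellor, so the next rule applies.
Among Reyes, Leclerc and Ferreira, by terms served (lower first): Reyes (5 terms) before Leclerc (6 terms) before Ferreira (9 terms).
So Reyes takes precedence.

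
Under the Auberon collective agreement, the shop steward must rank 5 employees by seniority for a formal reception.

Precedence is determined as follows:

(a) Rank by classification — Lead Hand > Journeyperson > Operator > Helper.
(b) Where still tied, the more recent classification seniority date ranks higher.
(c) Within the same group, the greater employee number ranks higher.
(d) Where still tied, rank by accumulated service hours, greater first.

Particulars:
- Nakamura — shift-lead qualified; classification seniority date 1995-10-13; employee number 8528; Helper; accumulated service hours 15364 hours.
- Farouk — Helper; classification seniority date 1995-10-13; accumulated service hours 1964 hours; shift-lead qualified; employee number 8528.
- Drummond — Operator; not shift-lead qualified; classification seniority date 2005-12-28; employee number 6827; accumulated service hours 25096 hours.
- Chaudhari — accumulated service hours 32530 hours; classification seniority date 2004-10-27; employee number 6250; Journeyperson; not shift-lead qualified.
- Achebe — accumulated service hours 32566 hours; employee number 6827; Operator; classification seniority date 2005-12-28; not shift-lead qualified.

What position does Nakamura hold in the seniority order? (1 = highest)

By classification: Chaudhari (Journeyperson); then Achebe and Drummond (Operator); then Nakamura and Farouk (Helper).
Achebe and Drummond both have classification seniority date 2005-12-28, so the next rule applies.
Achebe and Drummond both have employee number 6827, so the next rule applies.
Among Achebe and Drummond, by accumulated service hours (higher first): Achebe (32566 hours) before Drummond (25096 hours).
Nakamura and Farouk both have classification seniority date 1995-10-13, so the next rule applies.
Nakamura and Farouk both have employee number 8528, so the next rule applies.
Among Nakamura and Farouk, by accumulated service hours (higher first): Nakamura (15364 hours) before Farouk (1964 hours).
Order: Chaudhari, Achebe, Drummond, Nakamura, Farouk. So position 4.

4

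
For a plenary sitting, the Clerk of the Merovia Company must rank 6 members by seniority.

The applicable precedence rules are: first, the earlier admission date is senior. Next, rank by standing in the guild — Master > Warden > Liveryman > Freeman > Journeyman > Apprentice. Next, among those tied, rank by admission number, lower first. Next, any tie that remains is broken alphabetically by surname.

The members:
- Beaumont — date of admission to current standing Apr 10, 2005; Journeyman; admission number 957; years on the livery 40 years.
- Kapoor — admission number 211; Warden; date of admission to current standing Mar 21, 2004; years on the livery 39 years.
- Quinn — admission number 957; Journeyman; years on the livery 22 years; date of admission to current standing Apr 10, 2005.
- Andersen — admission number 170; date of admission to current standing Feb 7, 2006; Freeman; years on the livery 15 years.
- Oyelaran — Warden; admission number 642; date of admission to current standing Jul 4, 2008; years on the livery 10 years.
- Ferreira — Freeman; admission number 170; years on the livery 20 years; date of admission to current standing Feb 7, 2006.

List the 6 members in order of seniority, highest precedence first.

By date of admission to current standing (earlier first): Kapoor (Mar 21, 2004); then Beaumont and Quinn (both Apr 10, 2005); then Andersen and Ferreira (both Feb 7, 2006); then Oyelaran (Jul 4, 2008).
Beaumont and Quinn are each Journeyman, so the next rule applies.
Beaumont and Quinn both have admission number 957, so the next rule applies.
Among Beaumont and Quinn, alphabetically by surname: Beaumont before Quinn.
Andersen and Ferreira are each Freeman, so the next rule applies.
Andersen and Ferreira both have admission number 170, so the next rule applies.
Among Andersen and Ferreira, alphabetically by surname: Andersen before Ferreira.
Full order: Kapoor, Beaumont, Quinn, Andersen, Ferreira, Oyelaran.

Kapoor, Beaumont, Quinn, Andersen, Ferreira, Oyelaran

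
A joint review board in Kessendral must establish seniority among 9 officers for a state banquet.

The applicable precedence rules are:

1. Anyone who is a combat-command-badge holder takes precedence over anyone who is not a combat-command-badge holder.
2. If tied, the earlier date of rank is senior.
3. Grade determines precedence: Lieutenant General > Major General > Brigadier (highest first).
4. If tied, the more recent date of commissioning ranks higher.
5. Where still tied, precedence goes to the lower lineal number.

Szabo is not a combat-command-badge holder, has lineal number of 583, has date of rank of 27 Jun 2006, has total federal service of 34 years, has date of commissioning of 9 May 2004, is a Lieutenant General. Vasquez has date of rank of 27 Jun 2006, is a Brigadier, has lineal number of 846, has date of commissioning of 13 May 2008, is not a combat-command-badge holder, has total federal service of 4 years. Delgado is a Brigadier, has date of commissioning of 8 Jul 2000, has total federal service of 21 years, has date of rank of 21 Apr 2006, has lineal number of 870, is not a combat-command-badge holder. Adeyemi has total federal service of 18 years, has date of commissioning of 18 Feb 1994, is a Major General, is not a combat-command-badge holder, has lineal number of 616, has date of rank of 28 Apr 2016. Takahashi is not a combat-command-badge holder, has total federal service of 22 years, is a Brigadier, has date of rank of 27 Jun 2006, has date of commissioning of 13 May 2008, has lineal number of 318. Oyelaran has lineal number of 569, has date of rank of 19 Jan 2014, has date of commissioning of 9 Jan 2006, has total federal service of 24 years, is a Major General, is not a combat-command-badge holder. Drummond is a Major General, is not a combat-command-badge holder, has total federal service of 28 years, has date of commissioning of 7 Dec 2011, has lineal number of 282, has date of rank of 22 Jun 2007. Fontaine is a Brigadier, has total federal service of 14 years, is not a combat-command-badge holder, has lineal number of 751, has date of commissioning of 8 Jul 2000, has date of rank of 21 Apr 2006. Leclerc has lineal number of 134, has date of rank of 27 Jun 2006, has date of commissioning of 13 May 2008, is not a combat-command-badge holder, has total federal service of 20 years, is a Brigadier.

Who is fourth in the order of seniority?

Leclerc

By the first rule: Fontaine, Delgado, Szabo, Leclerc, Takahashi, Vasquez, Drummond, Oyelaran and Adeyemi (each not a combat-command-badge holder).
Among Fontaine, Delgado, Szabo, Leclerc, Takahashi, Vasquez, Drummond, Oyelaran and Adeyemi, by date of rank (earlier first): Fontaine and Delgado (21 Apr 2006) before Szabo, Leclerc, Takahashi and Vasquez (27 Jun 2006) before Drummond (22 Jun 2007) before Oyelaran (19 Jan 2014) before Adeyemi (28 Apr 2016).
Fontaine and Delgado are each Brigadier, so the next rule applies.
Fontaine and Delgado both have date of commissioning 8 Jul 2000, so the next rule applies.
Among Fontaine and Delgado, by lineal number (lower first): Fontaine (751) before Delgado (870).
Among Szabo, Leclerc, Takahashi and Vasquez, by grade: Szabo (Lieutenant General) before Leclerc, Takahashi and Vasquez (Brigadier).
Leclerc, Takahashi and Vasquez all have date of commissioning 13 May 2008, so the next rule applies.
Among Leclerc, Takahashi and Vasquez, by lineal number (lower first): Leclerc (134) before Takahashi (318) before Vasquez (846).
Order: Fontaine, Delgado, Szabo, Leclerc, Takahashi, Vasquez, Drummond, Oyelaran, Adeyemi.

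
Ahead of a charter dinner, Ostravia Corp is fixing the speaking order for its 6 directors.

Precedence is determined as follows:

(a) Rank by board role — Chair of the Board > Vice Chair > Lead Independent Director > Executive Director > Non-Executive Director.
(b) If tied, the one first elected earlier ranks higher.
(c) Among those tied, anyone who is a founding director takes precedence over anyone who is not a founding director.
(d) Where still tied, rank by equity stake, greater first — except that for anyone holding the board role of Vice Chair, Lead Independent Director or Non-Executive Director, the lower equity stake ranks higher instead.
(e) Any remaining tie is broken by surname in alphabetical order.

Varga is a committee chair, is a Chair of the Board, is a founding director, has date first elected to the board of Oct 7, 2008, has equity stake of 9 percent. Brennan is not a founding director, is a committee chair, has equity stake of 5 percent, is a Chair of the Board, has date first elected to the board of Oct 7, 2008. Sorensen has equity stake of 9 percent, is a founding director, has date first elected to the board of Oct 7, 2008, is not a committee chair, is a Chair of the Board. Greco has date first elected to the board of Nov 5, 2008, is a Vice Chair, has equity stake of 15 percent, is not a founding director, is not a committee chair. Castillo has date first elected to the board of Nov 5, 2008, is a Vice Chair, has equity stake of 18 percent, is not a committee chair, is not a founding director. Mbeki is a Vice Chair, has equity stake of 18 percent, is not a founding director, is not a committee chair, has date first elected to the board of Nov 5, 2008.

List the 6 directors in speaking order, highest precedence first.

Sorensen, Varga, Brennan, Greco, Castillo, Mbeki

By board role: Sorensen, Varga and Brennan (Chair of the Board); then Greco, Castillo and Mbeki (Vice Chair).
Sorensen, Varga and Brennan all have date first elected to the board Oct 7, 2008, so the next rule applies.
Among Sorensen, Varga and Brennan, a founding director before not a founding director: Sorensen and Varga (a founding director) before Brennan (not a founding director).
Sorensen and Varga both have equity stake 9 percent, so the next rule applies.
Among Sorensen and Varga, alphabetically by surname: Sorensen before Varga.
Greco, Castillo and Mbeki all have date first elected to the board Nov 5, 2008, so the next rule applies.
Greco, Castillo and Mbeki are each not a founding director, so the next rule applies.
Among Greco, Castillo and Mbeki, by equity stake (lower first) (reversed rule for this group): Greco (15 percent) before Castillo and Mbeki (18 percent).
Among Castillo and Mbeki, alphabetically by surname: Castillo before Mbeki.
Full order: Sorensen, Varga, Brennan, Greco, Castillo, Mbeki.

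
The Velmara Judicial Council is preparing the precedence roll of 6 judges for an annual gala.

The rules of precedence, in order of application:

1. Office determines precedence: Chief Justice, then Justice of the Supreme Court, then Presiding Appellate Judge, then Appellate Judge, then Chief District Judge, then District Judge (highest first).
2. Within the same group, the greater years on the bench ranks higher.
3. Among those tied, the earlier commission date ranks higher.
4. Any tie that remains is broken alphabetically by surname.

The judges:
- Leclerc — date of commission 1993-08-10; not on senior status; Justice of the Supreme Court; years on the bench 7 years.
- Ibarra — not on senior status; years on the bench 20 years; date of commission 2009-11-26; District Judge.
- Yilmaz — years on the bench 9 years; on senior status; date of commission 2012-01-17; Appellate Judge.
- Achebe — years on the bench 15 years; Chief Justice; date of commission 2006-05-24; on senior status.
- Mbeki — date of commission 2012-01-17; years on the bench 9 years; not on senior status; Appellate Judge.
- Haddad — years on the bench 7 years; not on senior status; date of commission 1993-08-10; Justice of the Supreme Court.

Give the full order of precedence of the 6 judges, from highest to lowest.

Achebe, Haddad, Leclerc, Mbeki, Yilmaz, Ibarra

By office: Achebe (Chief Justice); then Haddad and Leclerc (Justice of the Supreme Court); then Mbeki and Yilmaz (Appellate Judge); then Ibarra (District Judge).
Haddad and Leclerc both have years on the bench 7 years, so the next rule applies.
Haddad and Leclerc both have date of commission 1993-08-10, so the next rule applies.
Among Haddad and Leclerc, alphabetically by surname: Haddad before Leclerc.
Mbeki and Yilmaz both have years on the bench 9 years, so the next rule applies.
Mbeki and Yilmaz both have date of commission 2012-01-17, so the next rule applies.
Among Mbeki and Yilmaz, alphabetically by surname: Mbeki before Yilmaz.
Full order: Achebe, Haddad, Leclerc, Mbeki, Yilmaz, Ibarra.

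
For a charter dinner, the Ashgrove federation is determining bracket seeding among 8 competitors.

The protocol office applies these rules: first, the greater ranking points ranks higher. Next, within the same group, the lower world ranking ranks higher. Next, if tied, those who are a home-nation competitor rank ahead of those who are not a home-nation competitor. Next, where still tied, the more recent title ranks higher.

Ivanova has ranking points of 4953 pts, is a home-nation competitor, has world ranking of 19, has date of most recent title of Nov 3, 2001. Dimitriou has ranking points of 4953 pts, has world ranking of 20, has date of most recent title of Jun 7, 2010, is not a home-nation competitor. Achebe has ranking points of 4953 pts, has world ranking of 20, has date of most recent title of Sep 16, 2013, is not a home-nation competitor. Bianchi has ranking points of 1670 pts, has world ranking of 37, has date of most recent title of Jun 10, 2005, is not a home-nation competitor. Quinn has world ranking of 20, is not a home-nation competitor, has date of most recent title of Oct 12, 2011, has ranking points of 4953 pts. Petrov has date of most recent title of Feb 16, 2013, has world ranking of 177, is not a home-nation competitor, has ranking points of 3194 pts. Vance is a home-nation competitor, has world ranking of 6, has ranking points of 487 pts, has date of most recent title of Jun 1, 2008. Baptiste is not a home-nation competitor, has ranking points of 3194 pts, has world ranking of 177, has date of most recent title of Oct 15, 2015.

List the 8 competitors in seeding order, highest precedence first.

By ranking points (higher first): Ivanova, Achebe, Quinn and Dimitriou (each 4953 pts); then Baptiste and Petrov (both 3194 pts); then Bianchi (1670 pts); then Vance (487 pts).
Among Ivanova, Achebe, Quinn and Dimitriou, by world ranking (lower first): Ivanova (19) before Achebe, Quinn and Dimitriou (20).
Achebe, Quinn and Dimitriou are each not a home-nation competitor, so the next rule applies.
Among Achebe, Quinn and Dimitriou, by date of most recent title (later first): Achebe (Sep 16, 2013) before Quinn (Oct 12, 2011) before Dimitriou (Jun 7, 2010).
Baptiste and Petrov both have world ranking 177, so the next rule applies.
Baptiste and Petrov are each not a home-nation competitor, so the next rule applies.
Among Baptiste and Petrov, by date of most recent title (later first): Baptiste (Oct 15, 2015) before Petrov (Feb 16, 2013).
Full order: Ivanova, Achebe, Quinn, Dimitriou, Baptiste, Petrov, Bianchi, Vance.

Ivanova, Achebe, Quinn, Dimitriou, Baptiste, Petrov, Bianchi, Vance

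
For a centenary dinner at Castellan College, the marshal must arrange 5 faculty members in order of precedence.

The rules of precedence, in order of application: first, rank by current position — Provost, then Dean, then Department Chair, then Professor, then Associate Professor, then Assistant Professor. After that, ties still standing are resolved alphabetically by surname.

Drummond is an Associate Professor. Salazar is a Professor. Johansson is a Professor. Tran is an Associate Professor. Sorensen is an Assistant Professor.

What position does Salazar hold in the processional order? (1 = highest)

By current position: Johansson and Salazar (Professor); then Drummond and Tran (Associate Professor); then Sorensen (Assistant Professor).
Among Johansson and Salazar, alphabetically by surname: Johansson before Salazar.
Among Drummond and Tran, alphabetically by surname: Drummond before Tran.
Order: Johansson, Salazar, Drummond, Tran, Sorensen. So position 2.

2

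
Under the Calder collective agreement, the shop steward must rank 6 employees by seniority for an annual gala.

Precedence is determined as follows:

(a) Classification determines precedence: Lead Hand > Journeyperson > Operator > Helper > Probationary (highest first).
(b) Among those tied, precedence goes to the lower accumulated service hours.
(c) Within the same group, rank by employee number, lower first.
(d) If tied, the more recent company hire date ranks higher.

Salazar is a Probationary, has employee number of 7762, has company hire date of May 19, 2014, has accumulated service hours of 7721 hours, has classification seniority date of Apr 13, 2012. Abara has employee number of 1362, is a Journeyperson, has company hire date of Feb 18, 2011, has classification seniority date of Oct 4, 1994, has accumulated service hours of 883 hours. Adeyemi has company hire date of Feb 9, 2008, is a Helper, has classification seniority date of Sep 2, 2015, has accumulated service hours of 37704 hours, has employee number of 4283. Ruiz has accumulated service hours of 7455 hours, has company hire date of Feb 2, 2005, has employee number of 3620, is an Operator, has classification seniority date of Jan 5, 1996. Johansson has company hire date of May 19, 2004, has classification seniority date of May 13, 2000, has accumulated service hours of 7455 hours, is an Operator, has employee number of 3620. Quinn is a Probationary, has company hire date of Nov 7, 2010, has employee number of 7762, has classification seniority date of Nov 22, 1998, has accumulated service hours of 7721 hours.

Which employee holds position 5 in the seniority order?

Salazar

By classification: Abara (Journeyperson); then Ruiz and Johansson (Operator); then Adeyemi (Helper); then Salazar and Quinn (Probationary).
Ruiz and Johansson both have accumulated service hours 7455 hours, so the next rule applies.
Ruiz and Johansson both have employee number 3620, so the next rule applies.
Among Ruiz and Johansson, by company hire date (later first): Ruiz (Feb 2, 2005) before Johansson (May 19, 2004).
Salazar and Quinn both have accumulated service hours 7721 hours, so the next rule applies.
Salazar and Quinn both have employee number 7762, so the next rule applies.
Among Salazar and Quinn, by company hire date (later first): Salazar (May 19, 2014) before Quinn (Nov 7, 2010).
Order: Abara, Ruiz, Johansson, Adeyemi, Salazar, Quinn.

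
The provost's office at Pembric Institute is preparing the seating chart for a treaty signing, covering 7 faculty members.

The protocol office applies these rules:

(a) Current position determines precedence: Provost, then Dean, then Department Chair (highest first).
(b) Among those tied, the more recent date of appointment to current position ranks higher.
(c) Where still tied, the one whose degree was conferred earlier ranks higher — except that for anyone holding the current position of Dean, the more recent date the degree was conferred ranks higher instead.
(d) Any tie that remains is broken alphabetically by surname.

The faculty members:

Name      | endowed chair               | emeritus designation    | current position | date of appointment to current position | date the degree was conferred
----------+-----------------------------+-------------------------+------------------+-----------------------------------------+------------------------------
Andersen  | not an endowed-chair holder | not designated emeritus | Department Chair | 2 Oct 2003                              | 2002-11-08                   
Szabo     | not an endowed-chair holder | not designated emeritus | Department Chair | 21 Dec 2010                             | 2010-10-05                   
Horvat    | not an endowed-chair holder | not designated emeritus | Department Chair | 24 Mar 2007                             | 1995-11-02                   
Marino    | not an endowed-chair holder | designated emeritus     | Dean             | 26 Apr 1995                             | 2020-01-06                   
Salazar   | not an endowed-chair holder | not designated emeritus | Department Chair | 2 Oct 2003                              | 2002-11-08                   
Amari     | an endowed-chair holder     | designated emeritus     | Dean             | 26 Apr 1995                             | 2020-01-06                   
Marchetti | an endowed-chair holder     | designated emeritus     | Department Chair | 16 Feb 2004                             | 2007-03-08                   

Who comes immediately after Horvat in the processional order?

Marchetti

By current position: Amari and Marino (Dean); then Szabo, Horvat, Marchetti, Andersen and Salazar (Department Chair).
Amari and Marino both have date of appointment to current position 26 Apr 1995, so the next rule applies.
Amari and Marino both have date the degree was conferred 2020-01-06, so the next rule applies.
Among Amari and Marino, alphabetically by surname: Amari before Marino.
Among Szabo, Horvat, Marchetti, Andersen and Salazar, by date of appointment to current position (later first): Szabo (21 Dec 2010) before Horvat (24 Mar 2007) before Marchetti (16 Feb 2004) before Andersen and Salazar (2 Oct 2003).
Andersen and Salazar both have date the degree was conferred 2002-11-08, so the next rule applies.
Among Andersen and Salazar, alphabetically by surname: Andersen before Salazar.
Order: Amari, Marino, Szabo, Horvat, Marchetti, Andersen, Salazar.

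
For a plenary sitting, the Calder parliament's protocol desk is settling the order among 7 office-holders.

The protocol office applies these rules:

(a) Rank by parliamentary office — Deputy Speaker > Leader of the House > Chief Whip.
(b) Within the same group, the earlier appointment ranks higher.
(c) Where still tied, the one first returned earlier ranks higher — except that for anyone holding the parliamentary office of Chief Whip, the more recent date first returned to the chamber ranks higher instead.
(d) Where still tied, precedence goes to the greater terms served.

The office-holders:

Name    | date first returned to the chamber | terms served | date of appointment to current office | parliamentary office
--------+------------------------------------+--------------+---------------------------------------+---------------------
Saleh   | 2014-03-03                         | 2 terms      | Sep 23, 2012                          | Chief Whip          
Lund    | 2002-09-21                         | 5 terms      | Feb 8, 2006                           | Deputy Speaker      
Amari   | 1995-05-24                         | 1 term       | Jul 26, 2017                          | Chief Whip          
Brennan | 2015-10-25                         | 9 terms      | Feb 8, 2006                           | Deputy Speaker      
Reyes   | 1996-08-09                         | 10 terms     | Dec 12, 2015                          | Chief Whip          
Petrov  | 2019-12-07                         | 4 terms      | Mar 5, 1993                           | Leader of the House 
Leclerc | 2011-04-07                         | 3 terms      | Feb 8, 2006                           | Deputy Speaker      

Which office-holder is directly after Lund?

By parliamentary office: Lund, Leclerc and Brennan (Deputy Speaker); then Petrov (Leader of the House); then Saleh, Reyes and Amari (Chief Whip).
Lund, Leclerc and Brennan all have date of appointment to current office Feb 8, 2006, so the next rule applies.
Among Lund, Leclerc and Brennan, by date first returned to the chamber (earlier first): Lund (2002-09-21) before Leclerc (2011-04-07) before Brennan (2015-10-25).
Among Saleh, Reyes and Amari, by date of appointment to current office (earlier first): Saleh (Sep 23, 2012) before Reyes (Dec 12, 2015) before Amari (Jul 26, 2017).
Order: Lund, Leclerc, Brennan, Petrov, Saleh, Reyes, Amari.

Leclerc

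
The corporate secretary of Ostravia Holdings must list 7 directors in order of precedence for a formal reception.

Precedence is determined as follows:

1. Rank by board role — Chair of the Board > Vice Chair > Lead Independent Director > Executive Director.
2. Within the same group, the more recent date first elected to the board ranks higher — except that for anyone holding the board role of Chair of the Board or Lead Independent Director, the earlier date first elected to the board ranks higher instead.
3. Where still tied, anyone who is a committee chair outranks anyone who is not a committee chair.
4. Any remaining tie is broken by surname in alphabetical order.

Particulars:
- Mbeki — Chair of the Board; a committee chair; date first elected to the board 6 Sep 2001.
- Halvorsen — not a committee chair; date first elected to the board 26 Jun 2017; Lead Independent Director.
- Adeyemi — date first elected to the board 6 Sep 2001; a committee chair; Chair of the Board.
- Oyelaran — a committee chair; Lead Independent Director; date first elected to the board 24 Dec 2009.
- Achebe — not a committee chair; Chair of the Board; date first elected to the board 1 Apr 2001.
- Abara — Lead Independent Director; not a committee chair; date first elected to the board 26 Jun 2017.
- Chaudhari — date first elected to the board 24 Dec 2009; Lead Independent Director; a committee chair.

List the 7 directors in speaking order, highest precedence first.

By board role: Achebe, Adeyemi and Mbeki (Chair of the Board); then Chaudhari, Oyelaran, Abara and Halvorsen (Lead Independent Director).
Among Achebe, Adeyemi and Mbeki, by date first elected to the board (earlier first) (reversed rule for this group): Achebe (1 Apr 2001) before Adeyemi and Mbeki (6 Sep 2001).
Adeyemi and Mbeki are each a committee chair, so the next rule applies.
Among Adeyemi and Mbeki, alphabetically by surname: Adeyemi before Mbeki.
Among Chaudhari, Oyelaran, Abara and Halvorsen, by date first elected to the board (earlier first) (reversed rule for this group): Chaudhari and Oyelaran (24 Dec 2009) before Abara and Halvorsen (26 Jun 2017).
Chaudhari and Oyelaran are each a committee chair, so the next rule applies.
Among Chaudhari and Oyelaran, alphabetically by surname: Chaudhari before Oyelaran.
Abara and Halvorsen are each not a committee chair, so the next rule applies.
Among Abara and Halvorsen, alphabetically by surname: Abara before Halvorsen.
Full order: Achebe, Adeyemi, Mbeki, Chaudhari, Oyelaran, Abara, Halvorsen.

Achebe, Adeyemi, Mbeki, Chaudhari, Oyelaran, Abara, Halvorsen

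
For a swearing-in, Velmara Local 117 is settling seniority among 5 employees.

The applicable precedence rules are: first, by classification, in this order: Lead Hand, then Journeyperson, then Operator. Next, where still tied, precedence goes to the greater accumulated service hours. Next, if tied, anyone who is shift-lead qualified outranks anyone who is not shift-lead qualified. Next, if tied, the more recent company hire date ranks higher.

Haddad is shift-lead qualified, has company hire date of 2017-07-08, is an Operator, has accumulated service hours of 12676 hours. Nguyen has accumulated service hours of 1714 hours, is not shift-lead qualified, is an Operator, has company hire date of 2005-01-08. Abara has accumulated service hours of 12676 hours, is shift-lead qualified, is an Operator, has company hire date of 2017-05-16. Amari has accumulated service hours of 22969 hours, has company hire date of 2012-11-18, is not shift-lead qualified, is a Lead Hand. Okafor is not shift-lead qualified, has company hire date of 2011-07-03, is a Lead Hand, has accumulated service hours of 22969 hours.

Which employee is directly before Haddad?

Okafor

By classification: Amari and Okafor (Lead Hand); then Haddad, Abara and Nguyen (Operator).
Amari and Okafor both have accumulated service hours 22969 hours, so the next rule applies.
Amari and Okafor are each not shift-lead qualified, so the next rule applies.
Among Amari and Okafor, by company hire date (later first): Amari (2012-11-18) before Okafor (2011-07-03).
Among Haddad, Abara and Nguyen, by accumulated service hours (higher first): Haddad and Abara (12676 hours) before Nguyen (1714 hours).
Haddad and Abara are each shift-lead qualified, so the next rule applies.
Among Haddad and Abara, by company hire date (later first): Haddad (2017-07-08) before Abara (2017-05-16).
Order: Amari, Okafor, Haddad, Abara, Nguyen.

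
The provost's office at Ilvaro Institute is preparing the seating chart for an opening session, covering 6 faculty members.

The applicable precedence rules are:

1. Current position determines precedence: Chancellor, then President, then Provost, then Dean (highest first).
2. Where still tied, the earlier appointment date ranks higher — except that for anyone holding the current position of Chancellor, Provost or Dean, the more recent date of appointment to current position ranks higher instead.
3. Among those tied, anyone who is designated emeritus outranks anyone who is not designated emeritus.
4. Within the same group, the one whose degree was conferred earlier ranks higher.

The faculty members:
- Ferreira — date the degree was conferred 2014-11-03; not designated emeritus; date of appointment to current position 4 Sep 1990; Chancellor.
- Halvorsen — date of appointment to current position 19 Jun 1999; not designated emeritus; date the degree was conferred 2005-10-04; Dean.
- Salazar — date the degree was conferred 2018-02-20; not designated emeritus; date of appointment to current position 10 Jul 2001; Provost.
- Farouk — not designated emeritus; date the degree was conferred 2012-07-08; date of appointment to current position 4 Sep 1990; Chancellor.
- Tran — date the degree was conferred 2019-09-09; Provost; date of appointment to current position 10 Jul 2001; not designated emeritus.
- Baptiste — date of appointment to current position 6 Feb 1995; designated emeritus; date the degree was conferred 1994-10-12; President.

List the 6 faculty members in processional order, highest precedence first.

Farouk, Ferreira, Baptiste, Salazar, Tran, Halvorsen

By current position: Farouk and Ferreira (Chancellor); then Baptiste (President); then Salazar and Tran (Provost); then Halvorsen (Dean).
Farouk and Ferreira both have date of appointment to current position 4 Sep 1990, so the next rule applies.
Farouk and Ferreira are each not designated emeritus, so the next rule applies.
Among Farouk and Ferreira, by date the degree was conferred (earlier first): Farouk (2012-07-08) before Ferreira (2014-11-03).
Salazar and Tran both have date of appointment to current position 10 Jul 2001, so the next rule applies.
Salazar and Tran are each not designated emeritus, so the next rule applies.
Among Salazar and Tran, by date the degree was conferred (earlier first): Salazar (2018-02-20) before Tran (2019-09-09).
Full order: Farouk, Ferreira, Baptiste, Salazar, Tran, Halvorsen.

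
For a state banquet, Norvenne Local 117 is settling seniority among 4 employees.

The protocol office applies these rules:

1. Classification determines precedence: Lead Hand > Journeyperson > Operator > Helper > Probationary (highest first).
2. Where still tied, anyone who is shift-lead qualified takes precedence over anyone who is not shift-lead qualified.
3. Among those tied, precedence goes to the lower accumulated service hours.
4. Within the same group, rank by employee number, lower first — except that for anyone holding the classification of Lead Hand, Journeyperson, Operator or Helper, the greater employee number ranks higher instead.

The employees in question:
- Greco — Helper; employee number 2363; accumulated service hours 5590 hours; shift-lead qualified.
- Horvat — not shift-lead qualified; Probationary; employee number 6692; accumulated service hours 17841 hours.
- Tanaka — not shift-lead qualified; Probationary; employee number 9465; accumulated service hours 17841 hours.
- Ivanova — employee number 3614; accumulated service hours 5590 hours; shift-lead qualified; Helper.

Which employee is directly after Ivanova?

Greco

By classification: Ivanova and Greco (Helper); then Horvat and Tanaka (Probationary).
Ivanova and Greco are each shift-lead qualified, so the next rule applies.
Ivanova and Greco both have accumulated service hours 5590 hours, so the next rule applies.
Among Ivanova and Greco, by employee number (higher first) (reversed rule for this group): Ivanova (3614) before Greco (2363).
Horvat and Tanaka are each not shift-lead qualified, so the next rule applies.
Horvat and Tanaka both have accumulated service hours 17841 hours, so the next rule applies.
Among Horvat and Tanaka, by employee number (lower first): Horvat (6692) before Tanaka (9465).
Order: Ivanova, Greco, Horvat, Tanaka.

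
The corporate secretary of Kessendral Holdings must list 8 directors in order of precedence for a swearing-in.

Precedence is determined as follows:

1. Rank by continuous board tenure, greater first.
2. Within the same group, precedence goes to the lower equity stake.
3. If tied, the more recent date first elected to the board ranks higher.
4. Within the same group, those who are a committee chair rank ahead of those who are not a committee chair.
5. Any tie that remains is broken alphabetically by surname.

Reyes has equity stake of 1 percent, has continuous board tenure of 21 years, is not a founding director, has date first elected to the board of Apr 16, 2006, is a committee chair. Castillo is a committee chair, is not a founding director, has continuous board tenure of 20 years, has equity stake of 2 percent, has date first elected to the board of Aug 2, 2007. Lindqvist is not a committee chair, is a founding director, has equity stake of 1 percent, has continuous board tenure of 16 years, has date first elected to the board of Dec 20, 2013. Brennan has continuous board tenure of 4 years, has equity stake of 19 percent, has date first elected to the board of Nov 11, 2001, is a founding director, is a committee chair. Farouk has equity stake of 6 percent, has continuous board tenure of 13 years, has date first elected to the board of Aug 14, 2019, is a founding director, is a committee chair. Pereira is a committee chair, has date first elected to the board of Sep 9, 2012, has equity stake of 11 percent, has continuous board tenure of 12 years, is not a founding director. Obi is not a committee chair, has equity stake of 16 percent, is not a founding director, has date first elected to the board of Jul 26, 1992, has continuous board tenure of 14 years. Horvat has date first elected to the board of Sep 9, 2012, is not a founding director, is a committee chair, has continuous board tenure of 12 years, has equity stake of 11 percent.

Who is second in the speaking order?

Castillo

By continuous board tenure (higher first): Reyes (21 years); then Castillo (20 years); then Lindqvist (16 years); then Obi (14 years); then Farouk (13 years); then Horvat and Pereira (both 12 years); then Brennan (4 years).
Horvat and Pereira both have equity stake 11 percent, so the next rule applies.
Horvat and Pereira both have date first elected to the board Sep 9, 2012, so the next rule applies.
Horvat and Pereira are each a committee chair, so the next rule applies.
Among Horvat and Pereira, alphabetically by surname: Horvat before Pereira.
Order: Reyes, Castillo, Lindqvist, Obi, Farouk, Horvat, Pereira, Brennan.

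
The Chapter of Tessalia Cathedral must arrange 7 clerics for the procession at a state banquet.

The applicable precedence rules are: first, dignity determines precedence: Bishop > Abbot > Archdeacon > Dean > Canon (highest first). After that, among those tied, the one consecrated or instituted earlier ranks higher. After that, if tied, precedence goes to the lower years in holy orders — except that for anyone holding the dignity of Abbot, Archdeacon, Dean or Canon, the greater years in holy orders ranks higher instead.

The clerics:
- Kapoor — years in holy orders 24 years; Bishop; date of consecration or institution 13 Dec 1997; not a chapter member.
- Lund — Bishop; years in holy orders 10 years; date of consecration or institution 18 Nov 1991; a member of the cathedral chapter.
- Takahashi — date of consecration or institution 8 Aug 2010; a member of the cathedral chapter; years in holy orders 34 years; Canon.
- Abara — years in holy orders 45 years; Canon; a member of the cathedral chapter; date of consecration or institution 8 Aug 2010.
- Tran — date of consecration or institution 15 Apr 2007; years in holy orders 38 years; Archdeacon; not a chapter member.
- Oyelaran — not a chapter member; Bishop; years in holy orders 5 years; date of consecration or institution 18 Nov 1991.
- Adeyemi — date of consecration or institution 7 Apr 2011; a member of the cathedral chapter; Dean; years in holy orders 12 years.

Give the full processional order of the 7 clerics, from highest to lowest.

By dignity: Oyelaran, Lund and Kapoor (Bishop); then Tran (Archdeacon); then Adeyemi (Dean); then Abara and Takahashi (Canon).
Among Oyelaran, Lund and Kapoor, by date of consecration or institution (earlier first): Oyelaran and Lund (18 Nov 1991) before Kapoor (13 Dec 1997).
Among Oyelaran and Lund, by years in holy orders (lower first): Oyelaran (5 years) before Lund (10 years).
Abara and Takahashi both have date of consecration or institution 8 Aug 2010, so the next rule applies.
Among Abara and Takahashi, by years in holy orders (higher first) (reversed rule for this group): Abara (45 years) before Takahashi (34 years).
Full order: Oyelaran, Lund, Kapoor, Tran, Adeyemi, Abara, Takahashi.

Oyelaran, Lund, Kapoor, Tran, Adeyemi, Abara, Takahashi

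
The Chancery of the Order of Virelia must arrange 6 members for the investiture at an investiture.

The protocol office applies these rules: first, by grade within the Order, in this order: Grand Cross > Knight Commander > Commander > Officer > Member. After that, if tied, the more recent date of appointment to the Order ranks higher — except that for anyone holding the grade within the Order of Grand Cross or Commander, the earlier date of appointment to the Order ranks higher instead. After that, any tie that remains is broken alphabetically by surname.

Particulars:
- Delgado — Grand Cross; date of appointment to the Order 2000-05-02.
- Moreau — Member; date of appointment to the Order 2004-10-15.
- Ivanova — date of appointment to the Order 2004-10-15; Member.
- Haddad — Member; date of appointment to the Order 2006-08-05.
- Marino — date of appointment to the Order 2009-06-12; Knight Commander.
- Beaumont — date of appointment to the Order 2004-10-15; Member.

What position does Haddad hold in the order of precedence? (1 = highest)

By grade within the Order: Delgado (Grand Cross); then Marino (Knight Commander); then Haddad, Beaumont, Ivanova and Moreau (Member).
Among Haddad, Beaumont, Ivanova and Moreau, by date of appointment to the Order (later first): Haddad (2006-08-05) before Beaumont, Ivanova and Moreau (2004-10-15).
Among Beaumont, Ivanova and Moreau, alphabetically by surname: Beaumont before Ivanova before Moreau.
Order: Delgado, Marino, Haddad, Beaumont, Ivanova, Moreau. So position 3.

3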